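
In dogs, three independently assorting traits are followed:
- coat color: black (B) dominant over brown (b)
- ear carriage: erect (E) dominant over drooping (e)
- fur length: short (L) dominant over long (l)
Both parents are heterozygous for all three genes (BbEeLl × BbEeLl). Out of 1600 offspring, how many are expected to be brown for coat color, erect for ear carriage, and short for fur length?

Trihybrid cross: BbEeLl × BbEeLl
Each trait segregates independently with a 3:1 phenotypic ratio, so each gene contributes 3/4 (dominant) or 1/4 (recessive).
Target: brown (coat color), erect (ear carriage), short (fur length)
Probability = product of independent per-trait probabilities
= 1/4 × 3/4 × 3/4 = 9/64
Expected count = 9/64 × 1600 = 225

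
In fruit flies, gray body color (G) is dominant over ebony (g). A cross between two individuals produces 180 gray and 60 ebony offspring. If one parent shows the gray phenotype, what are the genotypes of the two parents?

Observed offspring: 180 gray, 60 ebony
The observed ratio simplifies to 3:1. Ebony (gg) offspring appear, so each parent must contribute one g allele. The parent stated to show gray carries G, so it is Gg. The other parent is then either Gg or gg: Gg × gg would give a 1:1 split, whereas Gg × Gg gives 3:1 — matching the data. So both parents are heterozygous (Gg × Gg).
Parent genotypes: Gg × Gg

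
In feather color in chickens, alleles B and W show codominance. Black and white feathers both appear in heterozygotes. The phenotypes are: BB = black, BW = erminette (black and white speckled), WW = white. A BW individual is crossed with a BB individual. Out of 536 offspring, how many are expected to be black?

Punnett square for BW × BB:
Offspring genotypes: 2 BB, 2 BW
Phenotype counts: 2 black, 2 erminette (black and white speckled)
black: 2 out of 4 → fraction 1/2
Expected count = 1/2 × 536 = 268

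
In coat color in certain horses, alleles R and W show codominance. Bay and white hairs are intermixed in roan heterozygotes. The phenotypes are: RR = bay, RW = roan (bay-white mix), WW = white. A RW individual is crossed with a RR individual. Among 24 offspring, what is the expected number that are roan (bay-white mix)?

Punnett square for RW × RR:
Offspring genotypes: 2 RR, 2 RW
Phenotype counts: 2 bay, 2 roan (bay-white mix)
roan (bay-white mix): 2 out of 4 → fraction 1/2
Expected count = 1/2 × 24 = 12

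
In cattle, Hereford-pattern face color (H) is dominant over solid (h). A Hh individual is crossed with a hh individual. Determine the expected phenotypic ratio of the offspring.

Punnett square for Hh × hh:
Offspring genotypes: 2 Hh, 2 hh
Hereford-pattern: 2, solid: 2
Ratio: 1:1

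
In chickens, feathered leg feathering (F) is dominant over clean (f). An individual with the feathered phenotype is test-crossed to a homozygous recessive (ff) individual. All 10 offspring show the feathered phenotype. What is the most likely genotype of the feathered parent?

Test cross: ? × ff
All offspring are feathered.
If the unknown parent were heterozygous (Ff), about half of 10 offspring would be clean; none are. The unknown parent is most likely homozygous dominant (FF).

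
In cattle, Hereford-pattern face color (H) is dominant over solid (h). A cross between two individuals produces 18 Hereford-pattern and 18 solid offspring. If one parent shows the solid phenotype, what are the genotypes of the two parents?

Observed offspring: 18 Hereford-pattern, 18 solid
The observed ratio simplifies to 1:1. One parent shows solid, so its genotype must be hh. A 1:1 offspring split requires the other parent to be heterozygous (Hh).
Parent genotypes: hh × Hh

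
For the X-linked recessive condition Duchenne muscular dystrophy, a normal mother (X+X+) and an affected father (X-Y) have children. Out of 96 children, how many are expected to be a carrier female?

Cross: X+X+ × X-Y
Offspring: 2 X+X-, 2 X+Y
Probability of a carrier female: 2/4 = 1/2
Expected count = 1/2 × 96 = 48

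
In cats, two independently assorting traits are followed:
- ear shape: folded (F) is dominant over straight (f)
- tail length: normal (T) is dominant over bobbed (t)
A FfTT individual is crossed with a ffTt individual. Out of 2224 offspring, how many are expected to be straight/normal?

Dihybrid cross FfTT × ffTt — consider each gene separately:
ear shape: Ff × ff → 2 Ff, 2 ff → 2 F_ : 2 ff (out of 4)
tail length: TT × Tt → 2 TT, 2 Tt → 4 T_ (out of 4)
Combine (counts out of 4 × 4 = 16): folded/normal (F_T_) = 2×4 = 8; straight/normal (ffT_) = 2×4 = 8
Phenotype counts (out of 16): 8 folded/normal, 8 straight/normal
straight/normal: 8 out of 16 → fraction 1/2
Expected count = 1/2 × 2224 = 1112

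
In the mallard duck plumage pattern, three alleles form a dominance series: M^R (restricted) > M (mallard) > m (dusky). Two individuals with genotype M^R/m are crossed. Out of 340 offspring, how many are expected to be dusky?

Cross: M^R/m × M^R/m
Allele dominance: M^R > M > m
Offspring genotypes: 1 M^R/M^R, 2 M^R/m, 1 m/m
Phenotype counts: 3 restricted, 1 dusky
dusky: 1 out of 4 → fraction 1/4
Expected count = 1/4 × 340 = 85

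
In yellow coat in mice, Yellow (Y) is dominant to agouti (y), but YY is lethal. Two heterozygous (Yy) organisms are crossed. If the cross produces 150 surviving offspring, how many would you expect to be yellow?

Cross: Yy × Yy
Punnett square offspring (before lethality): 1 YY, 2 Yy, 1 yy
The YY genotype is lethal (embryos die); surviving offspring: 2 Yy, 1 yy
yellow: 2 out of 3 → fraction 2/3
Expected count = 2/3 × 150 = 100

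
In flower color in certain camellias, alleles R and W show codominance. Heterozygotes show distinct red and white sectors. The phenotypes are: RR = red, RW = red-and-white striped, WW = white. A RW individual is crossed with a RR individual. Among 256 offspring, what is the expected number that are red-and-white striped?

Punnett square for RW × RR:
Offspring genotypes: 2 RR, 2 RW
Phenotype counts: 2 red, 2 red-and-white striped
red-and-white striped: 2 out of 4 → fraction 1/2
Expected count = 1/2 × 256 = 128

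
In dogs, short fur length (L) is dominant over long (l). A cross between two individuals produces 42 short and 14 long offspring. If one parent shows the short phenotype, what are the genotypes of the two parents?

Observed offspring: 42 short, 14 long
The observed ratio simplifies to 3:1. Long (ll) offspring appear, so each parent must contribute one l allele. The parent stated to show short carries L, so it is Ll. The other parent is then either Ll or ll: Ll × ll would give a 1:1 split, whereas Ll × Ll gives 3:1 — matching the data. So both parents are heterozygous (Ll × Ll).
Parent genotypes: Ll × Ll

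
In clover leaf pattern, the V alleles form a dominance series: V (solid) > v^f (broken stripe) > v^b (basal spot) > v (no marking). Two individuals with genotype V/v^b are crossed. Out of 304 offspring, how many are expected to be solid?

Cross: V/v^b × V/v^b
Allele dominance: V > v^f > v^b > v
Offspring genotypes: 1 V/V, 2 V/v^b, 1 v^b/v^b
Phenotype counts: 3 solid, 1 basal spot
solid: 3 out of 4 → fraction 3/4
Expected count = 3/4 × 304 = 228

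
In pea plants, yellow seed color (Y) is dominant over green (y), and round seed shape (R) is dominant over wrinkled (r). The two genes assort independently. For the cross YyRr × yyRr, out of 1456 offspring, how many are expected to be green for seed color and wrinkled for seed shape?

Dihybrid cross YyRr × yyRr — consider each gene separately:
seed color: Yy × yy → 2 Yy, 2 yy → 2 Y_ : 2 yy (out of 4)
seed shape: Rr × Rr → 1 RR, 2 Rr, 1 rr → 3 R_ : 1 rr (out of 4)
Looking for: green (yy) and wrinkled (rr)
P(green) = 2/4, P(wrinkled) = 1/4
P(both) = 2/4 × 1/4 = 2/16 = 1/8
Expected count = 1/8 × 1456 = 182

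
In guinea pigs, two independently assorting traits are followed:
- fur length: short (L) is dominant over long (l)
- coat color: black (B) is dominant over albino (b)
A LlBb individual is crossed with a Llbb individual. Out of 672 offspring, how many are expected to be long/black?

Dihybrid cross LlBb × Llbb — consider each gene separately:
fur length: Ll × Ll → 1 LL, 2 Ll, 1 ll → 3 L_ : 1 ll (out of 4)
coat color: Bb × bb → 2 Bb, 2 bb → 2 B_ : 2 bb (out of 4)
Combine (counts out of 4 × 4 = 16): short/black (L_B_) = 3×2 = 6; short/albino (L_bb) = 3×2 = 6; long/black (llB_) = 1×2 = 2; long/albino (llbb) = 1×2 = 2
Phenotype counts (out of 16): 6 short/black, 6 short/albino, 2 long/black, 2 long/albino
long/black: 2 out of 16 → fraction 1/8
Expected count = 1/8 × 672 = 84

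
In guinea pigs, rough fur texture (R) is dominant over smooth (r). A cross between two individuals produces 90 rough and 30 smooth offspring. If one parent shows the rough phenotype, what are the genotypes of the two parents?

Observed offspring: 90 rough, 30 smooth
The observed ratio simplifies to 3:1. Smooth (rr) offspring appear, so each parent must contribute one r allele. The parent stated to show rough carries R, so it is Rr. The other parent is then either Rr or rr: Rr × rr would give a 1:1 split, whereas Rr × Rr gives 3:1 — matching the data. So both parents are heterozygous (Rr × Rr).
Parent genotypes: Rr × Rr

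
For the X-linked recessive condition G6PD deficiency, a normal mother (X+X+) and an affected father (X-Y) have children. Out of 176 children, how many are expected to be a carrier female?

Cross: X+X+ × X-Y
Offspring: 2 X+X-, 2 X+Y
Probability of a carrier female: 2/4 = 1/2
Expected count = 1/2 × 176 = 88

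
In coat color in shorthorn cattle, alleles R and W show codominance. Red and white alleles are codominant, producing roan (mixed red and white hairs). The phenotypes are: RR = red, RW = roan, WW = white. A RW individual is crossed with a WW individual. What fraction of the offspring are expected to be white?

Punnett square for RW × WW:
Offspring genotypes: 2 RW, 2 WW
Phenotype counts: 2 roan, 2 white
white: 2 out of 4
Probability: 2/4 = 1/2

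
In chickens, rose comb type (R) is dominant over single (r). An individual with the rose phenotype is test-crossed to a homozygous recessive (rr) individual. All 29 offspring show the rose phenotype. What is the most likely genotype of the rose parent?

Test cross: ? × rr
All offspring are rose.
If the unknown parent were heterozygous (Rr), about half of 29 offspring would be single; none are. The unknown parent is most likely homozygous dominant (RR).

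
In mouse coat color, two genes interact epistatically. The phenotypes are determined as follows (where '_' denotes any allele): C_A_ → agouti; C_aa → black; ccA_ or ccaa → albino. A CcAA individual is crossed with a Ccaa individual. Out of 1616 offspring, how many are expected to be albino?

Cross: CcAA × Ccaa — consider each gene separately:
C gene: Cc × Cc → 1 CC, 2 Cc, 1 cc → 3 C_ : 1 cc (out of 4)
A gene: AA × aa → 4 Aa → 4 A_ (out of 4)
Genotype classes (out of 4 × 4 = 16): C_A_ = 3×4 = 12; ccA_ = 1×4 = 4
Apply the phenotype rules: C_A_ (12) → agouti; ccA_ (4) → albino
Phenotype counts (out of 16): 12 agouti, 4 albino
albino: 4 out of 16 → fraction 1/4
Expected count = 1/4 × 1616 = 404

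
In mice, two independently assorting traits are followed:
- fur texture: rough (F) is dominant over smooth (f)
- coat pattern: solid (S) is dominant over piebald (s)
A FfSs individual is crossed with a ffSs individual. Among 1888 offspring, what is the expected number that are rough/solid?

Dihybrid cross FfSs × ffSs — consider each gene separately:
fur texture: Ff × ff → 2 Ff, 2 ff → 2 F_ : 2 ff (out of 4)
coat pattern: Ss × Ss → 1 SS, 2 Ss, 1 ss → 3 S_ : 1 ss (out of 4)
Combine (counts out of 4 × 4 = 16): rough/solid (F_S_) = 2×3 = 6; rough/piebald (F_ss) = 2×1 = 2; smooth/solid (ffS_) = 2×3 = 6; smooth/piebald (ffss) = 2×1 = 2
Phenotype counts (out of 16): 6 rough/solid, 2 rough/piebald, 6 smooth/solid, 2 smooth/piebald
rough/solid: 6 out of 16 → fraction 3/8
Expected count = 3/8 × 1888 = 708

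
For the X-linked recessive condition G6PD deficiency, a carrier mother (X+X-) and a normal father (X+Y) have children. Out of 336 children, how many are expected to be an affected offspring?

Cross: X+X- × X+Y
Offspring: 1 X+X+, 1 X+Y, 1 X+X-, 1 X-Y
Probability of an affected offspring: 1/4
Expected count = 1/4 × 336 = 84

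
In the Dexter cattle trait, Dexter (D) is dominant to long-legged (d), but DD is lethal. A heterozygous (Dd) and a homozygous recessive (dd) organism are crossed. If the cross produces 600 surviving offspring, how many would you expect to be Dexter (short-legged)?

Cross: Dd × dd
Punnett square offspring (before lethality): 2 Dd, 2 dd
No DD offspring are produced in this cross.
Dexter (short-legged): 2 out of 4 → fraction 1/2
Expected count = 1/2 × 600 = 300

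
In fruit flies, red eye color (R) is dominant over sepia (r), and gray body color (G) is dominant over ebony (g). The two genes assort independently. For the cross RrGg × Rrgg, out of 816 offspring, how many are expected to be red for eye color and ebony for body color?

Dihybrid cross RrGg × Rrgg — consider each gene separately:
eye color: Rr × Rr → 1 RR, 2 Rr, 1 rr → 3 R_ : 1 rr (out of 4)
body color: Gg × gg → 2 Gg, 2 gg → 2 G_ : 2 gg (out of 4)
Looking for: red (R_) and ebony (gg)
P(red) = 3/4, P(ebony) = 2/4
P(both) = 3/4 × 2/4 = 6/16 = 3/8
Expected count = 3/8 × 816 = 306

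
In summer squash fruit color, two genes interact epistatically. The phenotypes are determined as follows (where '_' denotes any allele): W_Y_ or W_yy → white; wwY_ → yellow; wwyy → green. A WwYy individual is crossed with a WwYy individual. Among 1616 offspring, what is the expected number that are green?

Cross: WwYy × WwYy — consider each gene separately:
W gene: Ww × Ww → 1 WW, 2 Ww, 1 ww → 3 W_ : 1 ww (out of 4)
Y gene: Yy × Yy → 1 YY, 2 Yy, 1 yy → 3 Y_ : 1 yy (out of 4)
Genotype classes (out of 4 × 4 = 16): W_Y_ = 3×3 = 9; W_yy = 3×1 = 3; wwY_ = 1×3 = 3; wwyy = 1×1 = 1
Apply the phenotype rules: W_Y_ (9) + W_yy (3) → white; wwY_ (3) → yellow; wwyy (1) → green
Phenotype counts (out of 16): 12 white, 3 yellow, 1 green
green: 1 out of 16 → fraction 1/16
Expected count = 1/16 × 1616 = 101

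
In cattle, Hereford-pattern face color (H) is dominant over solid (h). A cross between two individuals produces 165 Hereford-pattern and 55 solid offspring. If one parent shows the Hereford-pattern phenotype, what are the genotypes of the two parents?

Observed offspring: 165 Hereford-pattern, 55 solid
The observed ratio simplifies to 3:1. Solid (hh) offspring appear, so each parent must contribute one h allele. The parent stated to show Hereford-pattern carries H, so it is Hh. The other parent is then either Hh or hh: Hh × hh would give a 1:1 split, whereas Hh × Hh gives 3:1 — matching the data. So both parents are heterozygous (Hh × Hh).
Parent genotypes: Hh × Hh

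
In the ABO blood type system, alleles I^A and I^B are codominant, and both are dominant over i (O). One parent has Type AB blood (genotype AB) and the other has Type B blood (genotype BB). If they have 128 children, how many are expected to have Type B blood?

Cross: AB × BB
Possible offspring genotypes: 2 AB, 2 BB
Blood type counts: 2 Type AB, 2 Type B
Probability of Type B: 2/4 = 1/2
Expected count = 1/2 × 128 = 64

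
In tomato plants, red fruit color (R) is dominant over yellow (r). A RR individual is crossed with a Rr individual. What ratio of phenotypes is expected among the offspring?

Punnett square for RR × Rr:
Offspring genotypes: 2 RR, 2 Rr
red: 4, yellow: 0
Ratio: all red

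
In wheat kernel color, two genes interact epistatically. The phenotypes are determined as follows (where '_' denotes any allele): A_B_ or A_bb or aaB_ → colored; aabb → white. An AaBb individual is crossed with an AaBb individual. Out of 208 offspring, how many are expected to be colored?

Cross: AaBb × AaBb — consider each gene separately:
A gene: Aa × Aa → 1 AA, 2 Aa, 1 aa → 3 A_ : 1 aa (out of 4)
B gene: Bb × Bb → 1 BB, 2 Bb, 1 bb → 3 B_ : 1 bb (out of 4)
Genotype classes (out of 4 × 4 = 16): A_B_ = 3×3 = 9; A_bb = 3×1 = 3; aaB_ = 1×3 = 3; aabb = 1×1 = 1
Apply the phenotype rules: A_B_ (9) + A_bb (3) + aaB_ (3) → colored; aabb (1) → white
Phenotype counts (out of 16): 15 colored, 1 white
colored: 15 out of 16 → fraction 15/16
Expected count = 15/16 × 208 = 195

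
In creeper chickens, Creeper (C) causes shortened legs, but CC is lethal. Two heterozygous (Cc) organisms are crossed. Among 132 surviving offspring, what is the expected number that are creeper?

Cross: Cc × Cc
Punnett square offspring (before lethality): 1 CC, 2 Cc, 1 cc
The CC genotype is lethal (embryos die); surviving offspring: 2 Cc, 1 cc
creeper: 2 out of 3 → fraction 2/3
Expected count = 2/3 × 132 = 88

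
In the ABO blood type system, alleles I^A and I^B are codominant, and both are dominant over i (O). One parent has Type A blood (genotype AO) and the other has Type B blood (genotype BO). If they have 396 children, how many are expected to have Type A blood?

Cross: AO × BO
Possible offspring genotypes: 1 AB, 1 AO, 1 BO, 1 OO
Blood type counts: 1 Type AB, 1 Type A, 1 Type B, 1 Type O
Probability of Type A: 1/4
Expected count = 1/4 × 396 = 99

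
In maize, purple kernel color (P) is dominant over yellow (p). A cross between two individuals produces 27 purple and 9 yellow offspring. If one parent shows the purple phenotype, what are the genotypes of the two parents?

Observed offspring: 27 purple, 9 yellow
The observed ratio simplifies to 3:1. Yellow (pp) offspring appear, so each parent must contribute one p allele. The parent stated to show purple carries P, so it is Pp. The other parent is then either Pp or pp: Pp × pp would give a 1:1 split, whereas Pp × Pp gives 3:1 — matching the data. So both parents are heterozygous (Pp × Pp).
Parent genotypes: Pp × Pp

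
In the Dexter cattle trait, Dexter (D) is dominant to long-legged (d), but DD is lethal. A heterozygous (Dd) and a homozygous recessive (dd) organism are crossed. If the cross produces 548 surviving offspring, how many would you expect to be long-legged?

Cross: Dd × dd
Punnett square offspring (before lethality): 2 Dd, 2 dd
No DD offspring are produced in this cross.
long-legged: 2 out of 4 → fraction 1/2
Expected count = 1/2 × 548 = 274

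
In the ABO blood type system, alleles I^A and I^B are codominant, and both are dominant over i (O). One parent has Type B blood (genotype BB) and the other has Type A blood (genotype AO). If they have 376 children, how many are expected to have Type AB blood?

Cross: BB × AO
Possible offspring genotypes: 2 AB, 2 BO
Blood type counts: 2 Type AB, 2 Type B
Probability of Type AB: 2/4 = 1/2
Expected count = 1/2 × 376 = 188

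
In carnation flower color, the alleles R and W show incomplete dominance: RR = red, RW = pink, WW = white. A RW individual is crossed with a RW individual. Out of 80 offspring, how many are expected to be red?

Punnett square for RW × RW:
Offspring genotypes: 1 RR, 2 RW, 1 WW
Phenotype counts: 1 red, 2 pink, 1 white
red: 1 out of 4 → fraction 1/4
Expected count = 1/4 × 80 = 20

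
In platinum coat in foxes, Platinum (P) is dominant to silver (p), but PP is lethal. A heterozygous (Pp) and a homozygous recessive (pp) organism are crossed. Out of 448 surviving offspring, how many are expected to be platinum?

Cross: Pp × pp
Punnett square offspring (before lethality): 2 Pp, 2 pp
No PP offspring are produced in this cross.
platinum: 2 out of 4 → fraction 1/2
Expected count = 1/2 × 448 = 224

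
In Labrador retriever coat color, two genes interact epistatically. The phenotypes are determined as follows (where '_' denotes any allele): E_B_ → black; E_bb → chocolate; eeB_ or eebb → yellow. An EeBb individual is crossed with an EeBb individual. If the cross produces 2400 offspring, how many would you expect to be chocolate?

Cross: EeBb × EeBb — consider each gene separately:
E gene: Ee × Ee → 1 EE, 2 Ee, 1 ee → 3 E_ : 1 ee (out of 4)
B gene: Bb × Bb → 1 BB, 2 Bb, 1 bb → 3 B_ : 1 bb (out of 4)
Genotype classes (out of 4 × 4 = 16): E_B_ = 3×3 = 9; E_bb = 3×1 = 3; eeB_ = 1×3 = 3; eebb = 1×1 = 1
Apply the phenotype rules: E_B_ (9) → black; E_bb (3) → chocolate; eeB_ (3) + eebb (1) → yellow
Phenotype counts (out of 16): 9 black, 3 chocolate, 4 yellow
chocolate: 3 out of 16 → fraction 3/16
Expected count = 3/16 × 2400 = 450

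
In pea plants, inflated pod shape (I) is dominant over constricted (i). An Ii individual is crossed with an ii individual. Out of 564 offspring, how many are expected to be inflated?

Punnett square for Ii × ii:
Offspring genotypes: 2 Ii, 2 ii
inflated: 2, constricted: 2
inflated: 2 out of 4 → fraction 1/2
Expected count = 1/2 × 564 = 282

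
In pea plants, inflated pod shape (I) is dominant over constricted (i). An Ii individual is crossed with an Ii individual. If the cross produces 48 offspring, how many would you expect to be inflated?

Punnett square for Ii × Ii:
Offspring genotypes: 1 II, 2 Ii, 1 ii
inflated: 3, constricted: 1
inflated: 3 out of 4 → fraction 3/4
Expected count = 3/4 × 48 = 36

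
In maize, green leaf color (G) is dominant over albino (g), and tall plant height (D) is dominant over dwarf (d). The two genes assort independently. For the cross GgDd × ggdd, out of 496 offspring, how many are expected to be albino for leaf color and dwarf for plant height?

Dihybrid cross GgDd × ggdd — consider each gene separately:
leaf color: Gg × gg → 2 Gg, 2 gg → 2 G_ : 2 gg (out of 4)
plant height: Dd × dd → 2 Dd, 2 dd → 2 D_ : 2 dd (out of 4)
Looking for: albino (gg) and dwarf (dd)
P(albino) = 2/4, P(dwarf) = 2/4
P(both) = 2/4 × 2/4 = 4/16 = 1/4
Expected count = 1/4 × 496 = 124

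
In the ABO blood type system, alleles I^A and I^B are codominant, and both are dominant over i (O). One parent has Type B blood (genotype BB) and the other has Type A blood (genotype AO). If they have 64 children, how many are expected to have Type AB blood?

Cross: BB × AO
Possible offspring genotypes: 2 AB, 2 BO
Blood type counts: 2 Type AB, 2 Type B
Probability of Type AB: 2/4 = 1/2
Expected count = 1/2 × 64 = 32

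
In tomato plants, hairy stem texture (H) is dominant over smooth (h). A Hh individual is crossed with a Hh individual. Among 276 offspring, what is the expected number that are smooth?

Punnett square for Hh × Hh:
Offspring genotypes: 1 HH, 2 Hh, 1 hh
hairy: 3, smooth: 1
smooth: 1 out of 4 → fraction 1/4
Expected count = 1/4 × 276 = 69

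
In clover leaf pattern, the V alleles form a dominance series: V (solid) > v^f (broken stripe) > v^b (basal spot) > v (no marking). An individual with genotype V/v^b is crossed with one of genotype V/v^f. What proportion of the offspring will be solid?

Cross: V/v^b × V/v^f
Allele dominance: V > v^f > v^b > v
Offspring genotypes: 1 V/V, 1 V/v^f, 1 V/v^b, 1 v^f/v^b
Phenotype counts: 3 solid, 1 broken stripe
solid: 3 out of 4
Probability: 3/4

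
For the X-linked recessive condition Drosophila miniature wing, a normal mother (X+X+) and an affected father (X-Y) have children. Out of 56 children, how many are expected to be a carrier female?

Cross: X+X+ × X-Y
Offspring: 2 X+X-, 2 X+Y
Probability of a carrier female: 2/4 = 1/2
Expected count = 1/2 × 56 = 28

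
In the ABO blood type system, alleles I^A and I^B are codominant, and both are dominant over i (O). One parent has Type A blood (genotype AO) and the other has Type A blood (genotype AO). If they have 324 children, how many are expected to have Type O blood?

Cross: AO × AO
Possible offspring genotypes: 1 AA, 2 AO, 1 OO
Blood type counts: 3 Type A, 1 Type O
Probability of Type O: 1/4
Expected count = 1/4 × 324 = 81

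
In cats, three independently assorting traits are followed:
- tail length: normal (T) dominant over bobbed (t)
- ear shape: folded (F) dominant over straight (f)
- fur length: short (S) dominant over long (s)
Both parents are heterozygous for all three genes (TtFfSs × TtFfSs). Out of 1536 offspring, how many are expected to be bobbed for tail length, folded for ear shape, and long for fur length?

Trihybrid cross: TtFfSs × TtFfSs
Each trait segregates independently with a 3:1 phenotypic ratio, so each gene contributes 3/4 (dominant) or 1/4 (recessive).
Target: bobbed (tail length), folded (ear shape), long (fur length)
Probability = product of independent per-trait probabilities
= 1/4 × 3/4 × 1/4 = 3/64
Expected count = 3/64 × 1536 = 72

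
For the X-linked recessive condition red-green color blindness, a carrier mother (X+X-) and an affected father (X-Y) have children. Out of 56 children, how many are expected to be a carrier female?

Cross: X+X- × X-Y
Offspring: 1 X+X-, 1 X+Y, 1 X-X-, 1 X-Y
Probability of a carrier female: 1/4
Expected count = 1/4 × 56 = 14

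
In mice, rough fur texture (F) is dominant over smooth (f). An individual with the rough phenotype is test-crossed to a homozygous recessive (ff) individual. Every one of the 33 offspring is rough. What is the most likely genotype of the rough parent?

Test cross: ? × ff
All offspring are rough.
If the unknown parent were heterozygous (Ff), about half of 33 offspring would be smooth; none are. The unknown parent is most likely homozygous dominant (FF).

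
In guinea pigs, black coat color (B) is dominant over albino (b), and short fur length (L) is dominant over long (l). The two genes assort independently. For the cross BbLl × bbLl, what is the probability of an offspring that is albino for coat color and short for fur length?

Dihybrid cross BbLl × bbLl — consider each gene separately:
coat color: Bb × bb → 2 Bb, 2 bb → 2 B_ : 2 bb (out of 4)
fur length: Ll × Ll → 1 LL, 2 Ll, 1 ll → 3 L_ : 1 ll (out of 4)
Looking for: albino (bb) and short (L_)
P(albino) = 2/4, P(short) = 3/4
P(both) = 2/4 × 3/4 = 6/16 = 3/8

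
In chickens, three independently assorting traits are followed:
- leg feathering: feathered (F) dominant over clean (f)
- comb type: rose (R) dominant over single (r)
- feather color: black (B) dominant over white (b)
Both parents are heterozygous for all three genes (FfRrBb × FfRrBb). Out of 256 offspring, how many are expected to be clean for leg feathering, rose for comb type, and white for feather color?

Trihybrid cross: FfRrBb × FfRrBb
Each trait segregates independently with a 3:1 phenotypic ratio, so each gene contributes 3/4 (dominant) or 1/4 (recessive).
Target: clean (leg feathering), rose (comb type), white (feather color)
Probability = product of independent per-trait probabilities
= 1/4 × 3/4 × 1/4 = 3/64
Expected count = 3/64 × 256 = 12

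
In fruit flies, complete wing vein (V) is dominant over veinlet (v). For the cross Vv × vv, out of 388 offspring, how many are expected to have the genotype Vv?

Punnett square for Vv × vv:
Offspring genotypes: 2 Vv, 2 vv
Total offspring: 4
Count with target: 2
Probability: 2/4 = 1/2
Expected count = 1/2 × 388 = 194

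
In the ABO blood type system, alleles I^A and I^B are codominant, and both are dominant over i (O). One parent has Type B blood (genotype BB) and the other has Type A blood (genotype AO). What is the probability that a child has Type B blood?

Cross: BB × AO
Possible offspring genotypes: 2 AB, 2 BO
Blood type counts: 2 Type AB, 2 Type B
Probability of Type B: 2/4 = 1/2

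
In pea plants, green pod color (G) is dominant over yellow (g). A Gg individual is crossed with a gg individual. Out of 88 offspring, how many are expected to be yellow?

Punnett square for Gg × gg:
Offspring genotypes: 2 Gg, 2 gg
green: 2, yellow: 2
yellow: 2 out of 4 → fraction 1/2
Expected count = 1/2 × 88 = 44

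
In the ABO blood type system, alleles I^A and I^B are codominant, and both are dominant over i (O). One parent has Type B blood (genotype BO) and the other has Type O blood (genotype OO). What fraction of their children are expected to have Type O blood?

Cross: BO × OO
Possible offspring genotypes: 2 BO, 2 OO
Blood type counts: 2 Type B, 2 Type O
Probability of Type O: 2/4 = 1/2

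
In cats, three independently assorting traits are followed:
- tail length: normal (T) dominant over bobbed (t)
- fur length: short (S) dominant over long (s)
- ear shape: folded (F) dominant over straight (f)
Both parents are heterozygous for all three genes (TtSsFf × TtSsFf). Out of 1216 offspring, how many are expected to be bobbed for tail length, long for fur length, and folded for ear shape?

Trihybrid cross: TtSsFf × TtSsFf
Each trait segregates independently with a 3:1 phenotypic ratio, so each gene contributes 3/4 (dominant) or 1/4 (recessive).
Target: bobbed (tail length), long (fur length), folded (ear shape)
Probability = product of independent per-trait probabilities
= 1/4 × 1/4 × 3/4 = 3/64
Expected count = 3/64 × 1216 = 57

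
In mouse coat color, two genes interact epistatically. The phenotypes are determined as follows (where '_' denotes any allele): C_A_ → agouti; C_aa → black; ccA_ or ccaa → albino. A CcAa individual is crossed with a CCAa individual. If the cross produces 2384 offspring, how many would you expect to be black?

Cross: CcAa × CCAa — consider each gene separately:
C gene: Cc × CC → 2 CC, 2 Cc → 4 C_ (out of 4)
A gene: Aa × Aa → 1 AA, 2 Aa, 1 aa → 3 A_ : 1 aa (out of 4)
Genotype classes (out of 4 × 4 = 16): C_A_ = 4×3 = 12; C_aa = 4×1 = 4
Apply the phenotype rules: C_A_ (12) → agouti; C_aa (4) → black
Phenotype counts (out of 16): 12 agouti, 4 black
black: 4 out of 16 → fraction 1/4
Expected count = 1/4 × 2384 = 596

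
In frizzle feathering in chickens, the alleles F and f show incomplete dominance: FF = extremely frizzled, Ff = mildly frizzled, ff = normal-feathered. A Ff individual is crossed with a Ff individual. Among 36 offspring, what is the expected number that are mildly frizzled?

Punnett square for Ff × Ff:
Offspring genotypes: 1 FF, 2 Ff, 1 ff
Phenotype counts: 1 extremely frizzled, 2 mildly frizzled, 1 normal-feathered
mildly frizzled: 2 out of 4 → fraction 1/2
Expected count = 1/2 × 36 = 18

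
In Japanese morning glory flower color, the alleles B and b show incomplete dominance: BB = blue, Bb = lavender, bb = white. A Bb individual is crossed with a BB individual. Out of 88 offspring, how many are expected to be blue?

Punnett square for Bb × BB:
Offspring genotypes: 2 BB, 2 Bb
Phenotype counts: 2 blue, 2 lavender
blue: 2 out of 4 → fraction 1/2
Expected count = 1/2 × 88 = 44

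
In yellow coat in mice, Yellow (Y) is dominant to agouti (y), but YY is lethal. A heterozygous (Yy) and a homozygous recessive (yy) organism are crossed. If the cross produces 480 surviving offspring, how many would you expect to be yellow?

Cross: Yy × yy
Punnett square offspring (before lethality): 2 Yy, 2 yy
No YY offspring are produced in this cross.
yellow: 2 out of 4 → fraction 1/2
Expected count = 1/2 × 480 = 240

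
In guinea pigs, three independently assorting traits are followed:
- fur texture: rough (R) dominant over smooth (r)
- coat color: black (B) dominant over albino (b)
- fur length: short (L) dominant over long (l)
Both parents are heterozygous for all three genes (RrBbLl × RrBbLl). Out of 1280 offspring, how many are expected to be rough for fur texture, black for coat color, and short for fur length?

Trihybrid cross: RrBbLl × RrBbLl
Each trait segregates independently with a 3:1 phenotypic ratio, so each gene contributes 3/4 (dominant) or 1/4 (recessive).
Target: rough (fur texture), black (coat color), short (fur length)
Probability = product of independent per-trait probabilities
= 3/4 × 3/4 × 3/4 = 27/64
Expected count = 27/64 × 1280 = 540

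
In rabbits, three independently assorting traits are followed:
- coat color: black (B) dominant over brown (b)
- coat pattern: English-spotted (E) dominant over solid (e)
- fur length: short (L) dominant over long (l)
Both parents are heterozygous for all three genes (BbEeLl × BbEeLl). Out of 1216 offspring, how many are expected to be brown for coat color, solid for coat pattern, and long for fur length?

Trihybrid cross: BbEeLl × BbEeLl
Each trait segregates independently with a 3:1 phenotypic ratio, so each gene contributes 3/4 (dominant) or 1/4 (recessive).
Target: brown (coat color), solid (coat pattern), long (fur length)
Probability = product of independent per-trait probabilities
= 1/4 × 1/4 × 1/4 = 1/64
Expected count = 1/64 × 1216 = 19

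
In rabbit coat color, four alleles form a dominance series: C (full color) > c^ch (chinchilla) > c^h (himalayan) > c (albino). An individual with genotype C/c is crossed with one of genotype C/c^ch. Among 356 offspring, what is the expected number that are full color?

Cross: C/c × C/c^ch
Allele dominance: C > c^ch > c^h > c
Offspring genotypes: 1 C/C, 1 C/c^ch, 1 C/c, 1 c^ch/c
Phenotype counts: 3 full color, 1 chinchilla
full color: 3 out of 4 → fraction 3/4
Expected count = 3/4 × 356 = 267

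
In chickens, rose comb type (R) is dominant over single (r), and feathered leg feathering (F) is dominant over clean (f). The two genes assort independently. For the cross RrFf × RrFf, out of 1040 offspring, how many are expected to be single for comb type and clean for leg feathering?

Dihybrid cross RrFf × RrFf — consider each gene separately:
comb type: Rr × Rr → 1 RR, 2 Rr, 1 rr → 3 R_ : 1 rr (out of 4)
leg feathering: Ff × Ff → 1 FF, 2 Ff, 1 ff → 3 F_ : 1 ff (out of 4)
Looking for: single (rr) and clean (ff)
P(single) = 1/4, P(clean) = 1/4
P(both) = 1/4 × 1/4 = 1/16
Expected count = 1/16 × 1040 = 65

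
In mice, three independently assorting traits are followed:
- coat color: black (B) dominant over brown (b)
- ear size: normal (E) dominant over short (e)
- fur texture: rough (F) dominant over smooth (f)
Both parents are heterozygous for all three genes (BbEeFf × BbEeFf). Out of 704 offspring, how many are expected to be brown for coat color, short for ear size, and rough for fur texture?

Trihybrid cross: BbEeFf × BbEeFf
Each trait segregates independently with a 3:1 phenotypic ratio, so each gene contributes 3/4 (dominant) or 1/4 (recessive).
Target: brown (coat color), short (ear size), rough (fur texture)
Probability = product of independent per-trait probabilities
= 1/4 × 1/4 × 3/4 = 3/64
Expected count = 3/64 × 704 = 33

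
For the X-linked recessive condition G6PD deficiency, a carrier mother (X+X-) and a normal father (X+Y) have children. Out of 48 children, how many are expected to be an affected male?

Cross: X+X- × X+Y
Offspring: 1 X+X+, 1 X+Y, 1 X+X-, 1 X-Y
Probability of an affected male: 1/4
Expected count = 1/4 × 48 = 12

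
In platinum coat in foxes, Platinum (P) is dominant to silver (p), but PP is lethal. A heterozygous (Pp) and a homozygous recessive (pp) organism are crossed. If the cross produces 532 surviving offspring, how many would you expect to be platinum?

Cross: Pp × pp
Punnett square offspring (before lethality): 2 Pp, 2 pp
No PP offspring are produced in this cross.
platinum: 2 out of 4 → fraction 1/2
Expected count = 1/2 × 532 = 266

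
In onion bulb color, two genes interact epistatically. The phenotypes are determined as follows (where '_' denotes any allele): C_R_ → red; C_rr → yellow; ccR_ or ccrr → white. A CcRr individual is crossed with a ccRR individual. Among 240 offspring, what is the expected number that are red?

Cross: CcRr × ccRR — consider each gene separately:
C gene: Cc × cc → 2 Cc, 2 cc → 2 C_ : 2 cc (out of 4)
R gene: Rr × RR → 2 RR, 2 Rr → 4 R_ (out of 4)
Genotype classes (out of 4 × 4 = 16): C_R_ = 2×4 = 8; ccR_ = 2×4 = 8
Apply the phenotype rules: C_R_ (8) → red; ccR_ (8) → white
Phenotype counts (out of 16): 8 red, 8 white
red: 8 out of 16 → fraction 1/2
Expected count = 1/2 × 240 = 120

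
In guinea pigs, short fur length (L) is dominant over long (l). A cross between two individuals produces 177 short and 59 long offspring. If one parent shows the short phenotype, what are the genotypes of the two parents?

Observed offspring: 177 short, 59 long
The observed ratio simplifies to 3:1. Long (ll) offspring appear, so each parent must contribute one l allele. The parent stated to show short carries L, so it is Ll. The other parent is then either Ll or ll: Ll × ll would give a 1:1 split, whereas Ll × Ll gives 3:1 — matching the data. So both parents are heterozygous (Ll × Ll).
Parent genotypes: Ll × Ll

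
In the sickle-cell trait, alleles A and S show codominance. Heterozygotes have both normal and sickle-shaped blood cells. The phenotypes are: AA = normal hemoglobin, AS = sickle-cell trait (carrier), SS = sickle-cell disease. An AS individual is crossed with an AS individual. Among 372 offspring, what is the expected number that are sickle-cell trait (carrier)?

Punnett square for AS × AS:
Offspring genotypes: 1 AA, 2 AS, 1 SS
Phenotype counts: 1 normal hemoglobin, 2 sickle-cell trait (carrier), 1 sickle-cell disease
sickle-cell trait (carrier): 2 out of 4 → fraction 1/2
Expected count = 1/2 × 372 = 186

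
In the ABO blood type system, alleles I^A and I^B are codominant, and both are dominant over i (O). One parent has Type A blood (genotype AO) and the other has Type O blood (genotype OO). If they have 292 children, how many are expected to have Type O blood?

Cross: AO × OO
Possible offspring genotypes: 2 AO, 2 OO
Blood type counts: 2 Type A, 2 Type O
Probability of Type O: 2/4 = 1/2
Expected count = 1/2 × 292 = 146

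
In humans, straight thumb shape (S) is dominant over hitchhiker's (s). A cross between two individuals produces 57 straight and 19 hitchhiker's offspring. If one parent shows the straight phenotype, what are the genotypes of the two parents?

Observed offspring: 57 straight, 19 hitchhiker's
The observed ratio simplifies to 3:1. Hitchhiker's (ss) offspring appear, so each parent must contribute one s allele. The parent stated to show straight carries S, so it is Ss. The other parent is then either Ss or ss: Ss × ss would give a 1:1 split, whereas Ss × Ss gives 3:1 — matching the data. So both parents are heterozygous (Ss × Ss).
Parent genotypes: Ss × Ss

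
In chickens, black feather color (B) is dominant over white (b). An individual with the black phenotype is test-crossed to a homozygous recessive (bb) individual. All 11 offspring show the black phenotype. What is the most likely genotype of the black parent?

Test cross: ? × bb
All offspring are black.
If the unknown parent were heterozygous (Bb), about half of 11 offspring would be white; none are. The unknown parent is most likely homozygous dominant (BB).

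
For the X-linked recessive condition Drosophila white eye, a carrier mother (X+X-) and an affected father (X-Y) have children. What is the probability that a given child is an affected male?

Cross: X+X- × X-Y
Offspring: 1 X+X-, 1 X+Y, 1 X-X-, 1 X-Y
Probability of an affected male: 1/4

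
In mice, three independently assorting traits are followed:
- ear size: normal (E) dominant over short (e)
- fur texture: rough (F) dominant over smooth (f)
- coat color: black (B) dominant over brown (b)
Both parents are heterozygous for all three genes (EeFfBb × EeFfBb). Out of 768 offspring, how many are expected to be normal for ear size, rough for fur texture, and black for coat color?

Trihybrid cross: EeFfBb × EeFfBb
Each trait segregates independently with a 3:1 phenotypic ratio, so each gene contributes 3/4 (dominant) or 1/4 (recessive).
Target: normal (ear size), rough (fur texture), black (coat color)
Probability = product of independent per-trait probabilities
= 3/4 × 3/4 × 3/4 = 27/64
Expected count = 27/64 × 768 = 324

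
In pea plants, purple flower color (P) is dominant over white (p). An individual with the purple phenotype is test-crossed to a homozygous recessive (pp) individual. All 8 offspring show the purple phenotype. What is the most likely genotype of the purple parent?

Test cross: ? × pp
All offspring are purple.
If the unknown parent were heterozygous (Pp), about half of 8 offspring would be white; none are. The unknown parent is most likely homozygous dominant (PP).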